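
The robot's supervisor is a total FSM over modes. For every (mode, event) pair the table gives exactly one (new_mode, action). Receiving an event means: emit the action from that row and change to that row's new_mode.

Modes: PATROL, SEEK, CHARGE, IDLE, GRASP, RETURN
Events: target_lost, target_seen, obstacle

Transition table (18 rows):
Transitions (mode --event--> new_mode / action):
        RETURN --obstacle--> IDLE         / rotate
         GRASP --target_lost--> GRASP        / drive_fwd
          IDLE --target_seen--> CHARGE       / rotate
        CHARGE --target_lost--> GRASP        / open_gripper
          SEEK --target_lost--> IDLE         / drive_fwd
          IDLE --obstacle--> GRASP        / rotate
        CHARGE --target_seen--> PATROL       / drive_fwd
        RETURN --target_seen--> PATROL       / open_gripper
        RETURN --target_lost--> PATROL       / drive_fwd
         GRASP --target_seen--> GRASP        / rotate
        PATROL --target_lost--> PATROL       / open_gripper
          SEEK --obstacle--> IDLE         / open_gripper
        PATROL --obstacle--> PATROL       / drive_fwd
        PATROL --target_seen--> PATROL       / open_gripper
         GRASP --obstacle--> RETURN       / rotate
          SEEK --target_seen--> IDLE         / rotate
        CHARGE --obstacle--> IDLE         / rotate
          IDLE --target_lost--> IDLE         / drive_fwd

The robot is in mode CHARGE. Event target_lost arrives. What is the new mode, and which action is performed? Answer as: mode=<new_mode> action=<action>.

current mode = CHARGE; filter table to that mode:
  (CHARGE, target_lost) → (GRASP, open_gripper)  ← event matches
  (CHARGE, target_seen) → (PATROL, drive_fwd)
  (CHARGE, obstacle) → (IDLE, rotate)
event = target_lost selects (GRASP, open_gripper)

mode=GRASP action=open_gripper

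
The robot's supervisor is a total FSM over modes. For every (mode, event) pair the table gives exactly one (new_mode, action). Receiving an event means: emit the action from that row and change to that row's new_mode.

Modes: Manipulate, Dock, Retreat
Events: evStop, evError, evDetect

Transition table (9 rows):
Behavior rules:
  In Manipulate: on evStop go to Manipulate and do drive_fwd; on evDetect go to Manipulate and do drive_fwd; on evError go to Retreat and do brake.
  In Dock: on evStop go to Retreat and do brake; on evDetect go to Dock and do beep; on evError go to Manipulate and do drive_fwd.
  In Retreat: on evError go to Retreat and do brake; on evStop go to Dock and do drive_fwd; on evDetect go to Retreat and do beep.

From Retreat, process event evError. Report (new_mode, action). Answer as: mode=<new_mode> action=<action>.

current mode = Retreat; filter table to that mode:
  (Retreat, evError) → (Retreat, brake)  ← event matches
  (Retreat, evStop) → (Dock, drive_fwd)
  (Retreat, evDetect) → (Retreat, beep)
event = evError selects (Retreat, brake)

mode=Retreat action=brake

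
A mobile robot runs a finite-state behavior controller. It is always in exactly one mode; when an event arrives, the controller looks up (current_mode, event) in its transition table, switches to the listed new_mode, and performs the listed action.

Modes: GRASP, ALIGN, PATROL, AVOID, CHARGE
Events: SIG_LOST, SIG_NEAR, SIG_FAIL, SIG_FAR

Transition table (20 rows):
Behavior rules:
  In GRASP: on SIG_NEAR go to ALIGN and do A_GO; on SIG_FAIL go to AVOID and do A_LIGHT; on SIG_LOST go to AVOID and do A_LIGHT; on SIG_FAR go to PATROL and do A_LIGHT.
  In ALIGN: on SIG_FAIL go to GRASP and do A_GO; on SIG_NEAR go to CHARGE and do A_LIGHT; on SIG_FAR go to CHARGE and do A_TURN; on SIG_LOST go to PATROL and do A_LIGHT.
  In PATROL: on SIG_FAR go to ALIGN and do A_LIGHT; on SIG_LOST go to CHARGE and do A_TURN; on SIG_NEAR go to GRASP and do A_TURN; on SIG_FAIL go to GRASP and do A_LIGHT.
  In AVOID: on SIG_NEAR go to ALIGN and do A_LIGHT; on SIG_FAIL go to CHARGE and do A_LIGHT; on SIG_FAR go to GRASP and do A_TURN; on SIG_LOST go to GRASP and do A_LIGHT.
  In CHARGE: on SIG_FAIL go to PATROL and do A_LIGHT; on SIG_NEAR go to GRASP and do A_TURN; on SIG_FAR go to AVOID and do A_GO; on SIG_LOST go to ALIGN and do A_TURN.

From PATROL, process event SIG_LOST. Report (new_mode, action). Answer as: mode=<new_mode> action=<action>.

current mode = PATROL; filter table to that mode:
  (PATROL, SIG_FAR) → (ALIGN, A_LIGHT)
  (PATROL, SIG_LOST) → (CHARGE, A_TURN)  ← event matches
  (PATROL, SIG_NEAR) → (GRASP, A_TURN)
  (PATROL, SIG_FAIL) → (GRASP, A_LIGHT)
event = SIG_LOST selects (CHARGE, A_TURN)

mode=CHARGE action=A_TURN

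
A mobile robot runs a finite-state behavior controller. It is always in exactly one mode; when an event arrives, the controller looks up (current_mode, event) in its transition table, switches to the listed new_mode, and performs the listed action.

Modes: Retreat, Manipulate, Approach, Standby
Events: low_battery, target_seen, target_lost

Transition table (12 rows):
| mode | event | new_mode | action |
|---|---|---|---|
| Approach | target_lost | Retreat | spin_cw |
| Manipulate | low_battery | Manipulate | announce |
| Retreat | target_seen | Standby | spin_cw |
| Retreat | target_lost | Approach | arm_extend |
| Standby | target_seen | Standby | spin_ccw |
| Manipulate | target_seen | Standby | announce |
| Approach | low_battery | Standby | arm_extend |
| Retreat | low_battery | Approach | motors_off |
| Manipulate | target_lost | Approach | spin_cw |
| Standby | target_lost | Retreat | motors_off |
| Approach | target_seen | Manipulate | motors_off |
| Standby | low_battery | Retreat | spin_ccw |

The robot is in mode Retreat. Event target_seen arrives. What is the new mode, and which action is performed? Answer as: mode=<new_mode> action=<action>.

mode=Standby action=spin_cw

current mode = Retreat; filter table to that mode:
  (Retreat, target_seen) → (Standby, spin_cw)  ← event matches
  (Retreat, target_lost) → (Approach, arm_extend)
  (Retreat, low_battery) → (Approach, motors_off)
event = target_seen selects (Standby, spin_cw)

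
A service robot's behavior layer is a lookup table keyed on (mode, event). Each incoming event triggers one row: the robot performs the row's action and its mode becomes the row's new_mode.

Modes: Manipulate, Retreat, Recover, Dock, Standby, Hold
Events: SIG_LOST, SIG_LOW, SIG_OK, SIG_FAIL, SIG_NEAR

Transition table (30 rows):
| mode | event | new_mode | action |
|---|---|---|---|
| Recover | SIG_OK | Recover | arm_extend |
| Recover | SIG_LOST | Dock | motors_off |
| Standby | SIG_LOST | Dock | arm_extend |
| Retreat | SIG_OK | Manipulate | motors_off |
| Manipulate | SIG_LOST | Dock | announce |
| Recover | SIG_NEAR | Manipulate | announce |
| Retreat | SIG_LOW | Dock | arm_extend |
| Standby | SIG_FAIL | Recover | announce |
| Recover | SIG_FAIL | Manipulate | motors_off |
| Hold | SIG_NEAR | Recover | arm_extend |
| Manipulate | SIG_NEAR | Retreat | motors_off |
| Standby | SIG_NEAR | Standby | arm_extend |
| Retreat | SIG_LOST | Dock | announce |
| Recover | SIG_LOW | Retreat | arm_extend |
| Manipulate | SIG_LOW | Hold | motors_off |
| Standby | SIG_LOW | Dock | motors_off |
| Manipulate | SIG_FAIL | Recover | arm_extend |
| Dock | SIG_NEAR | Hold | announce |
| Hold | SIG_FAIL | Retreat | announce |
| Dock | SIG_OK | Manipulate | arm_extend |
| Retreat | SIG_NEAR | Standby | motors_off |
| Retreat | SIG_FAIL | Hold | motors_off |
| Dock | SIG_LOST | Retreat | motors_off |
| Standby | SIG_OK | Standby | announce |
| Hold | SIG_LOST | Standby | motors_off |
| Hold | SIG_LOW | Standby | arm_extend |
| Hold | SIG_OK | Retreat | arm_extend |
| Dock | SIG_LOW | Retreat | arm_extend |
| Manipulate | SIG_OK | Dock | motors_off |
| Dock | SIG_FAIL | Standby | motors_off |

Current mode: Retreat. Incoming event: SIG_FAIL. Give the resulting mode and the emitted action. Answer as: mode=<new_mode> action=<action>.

mode=Hold action=motors_off

current mode = Retreat; filter table to that mode:
  (Retreat, SIG_OK) → (Manipulate, motors_off)
  (Retreat, SIG_LOW) → (Dock, arm_extend)
  (Retreat, SIG_LOST) → (Dock, announce)
  (Retreat, SIG_NEAR) → (Standby, motors_off)
  (Retreat, SIG_FAIL) → (Hold, motors_off)  ← event matches
event = SIG_FAIL selects (Hold, motors_off)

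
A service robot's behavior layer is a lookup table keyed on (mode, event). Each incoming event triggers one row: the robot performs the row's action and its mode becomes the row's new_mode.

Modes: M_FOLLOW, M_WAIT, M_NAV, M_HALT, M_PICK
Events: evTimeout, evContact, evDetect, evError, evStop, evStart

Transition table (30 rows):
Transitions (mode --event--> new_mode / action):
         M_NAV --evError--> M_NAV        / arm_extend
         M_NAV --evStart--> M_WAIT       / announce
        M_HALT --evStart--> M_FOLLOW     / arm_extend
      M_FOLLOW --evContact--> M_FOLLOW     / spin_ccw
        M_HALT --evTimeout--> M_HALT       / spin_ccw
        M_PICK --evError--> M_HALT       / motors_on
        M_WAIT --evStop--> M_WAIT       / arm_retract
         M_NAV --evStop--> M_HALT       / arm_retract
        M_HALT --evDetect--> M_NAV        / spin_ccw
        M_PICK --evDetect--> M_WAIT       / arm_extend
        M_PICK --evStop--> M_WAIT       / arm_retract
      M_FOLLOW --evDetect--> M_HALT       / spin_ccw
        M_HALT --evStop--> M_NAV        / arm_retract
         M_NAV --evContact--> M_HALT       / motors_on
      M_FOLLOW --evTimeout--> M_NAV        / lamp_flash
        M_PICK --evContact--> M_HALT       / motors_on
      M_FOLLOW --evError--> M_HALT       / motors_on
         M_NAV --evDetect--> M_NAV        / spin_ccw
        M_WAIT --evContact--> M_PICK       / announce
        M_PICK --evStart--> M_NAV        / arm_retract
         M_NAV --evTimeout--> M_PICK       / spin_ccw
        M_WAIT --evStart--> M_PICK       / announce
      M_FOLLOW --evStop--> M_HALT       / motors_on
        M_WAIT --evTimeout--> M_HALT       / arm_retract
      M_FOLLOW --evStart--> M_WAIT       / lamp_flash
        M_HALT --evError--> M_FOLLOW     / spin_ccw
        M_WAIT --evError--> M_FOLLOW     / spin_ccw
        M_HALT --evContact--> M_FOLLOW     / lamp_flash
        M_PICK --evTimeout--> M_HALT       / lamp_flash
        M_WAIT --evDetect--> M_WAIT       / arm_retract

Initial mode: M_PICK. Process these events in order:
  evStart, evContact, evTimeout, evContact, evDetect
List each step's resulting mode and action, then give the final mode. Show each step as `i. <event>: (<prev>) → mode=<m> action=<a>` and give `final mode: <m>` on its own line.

1. evStart: (M_PICK) → mode=M_NAV action=arm_retract
2. evContact: (M_NAV) → mode=M_HALT action=motors_on
3. evTimeout: (M_HALT) → mode=M_HALT action=spin_ccw
4. evContact: (M_HALT) → mode=M_FOLLOW action=lamp_flash
5. evDetect: (M_FOLLOW) → mode=M_HALT action=spin_ccw

final mode: M_HALT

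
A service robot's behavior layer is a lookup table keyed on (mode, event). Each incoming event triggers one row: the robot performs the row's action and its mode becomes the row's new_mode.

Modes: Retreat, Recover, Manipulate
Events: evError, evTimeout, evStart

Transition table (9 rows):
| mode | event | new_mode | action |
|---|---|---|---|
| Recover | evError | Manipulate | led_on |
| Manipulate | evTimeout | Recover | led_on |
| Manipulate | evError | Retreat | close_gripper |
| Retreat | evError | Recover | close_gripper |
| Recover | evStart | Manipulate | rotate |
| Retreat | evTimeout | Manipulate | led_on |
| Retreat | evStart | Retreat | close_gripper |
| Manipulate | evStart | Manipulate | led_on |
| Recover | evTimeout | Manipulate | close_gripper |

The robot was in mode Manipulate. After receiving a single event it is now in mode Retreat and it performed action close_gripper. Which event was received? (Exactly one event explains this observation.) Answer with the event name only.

try evError: (Manipulate, evError) → (Retreat, close_gripper)  ← matches
try evTimeout: (Manipulate, evTimeout) → (Recover, led_on)
try evStart: (Manipulate, evStart) → (Manipulate, led_on)

evError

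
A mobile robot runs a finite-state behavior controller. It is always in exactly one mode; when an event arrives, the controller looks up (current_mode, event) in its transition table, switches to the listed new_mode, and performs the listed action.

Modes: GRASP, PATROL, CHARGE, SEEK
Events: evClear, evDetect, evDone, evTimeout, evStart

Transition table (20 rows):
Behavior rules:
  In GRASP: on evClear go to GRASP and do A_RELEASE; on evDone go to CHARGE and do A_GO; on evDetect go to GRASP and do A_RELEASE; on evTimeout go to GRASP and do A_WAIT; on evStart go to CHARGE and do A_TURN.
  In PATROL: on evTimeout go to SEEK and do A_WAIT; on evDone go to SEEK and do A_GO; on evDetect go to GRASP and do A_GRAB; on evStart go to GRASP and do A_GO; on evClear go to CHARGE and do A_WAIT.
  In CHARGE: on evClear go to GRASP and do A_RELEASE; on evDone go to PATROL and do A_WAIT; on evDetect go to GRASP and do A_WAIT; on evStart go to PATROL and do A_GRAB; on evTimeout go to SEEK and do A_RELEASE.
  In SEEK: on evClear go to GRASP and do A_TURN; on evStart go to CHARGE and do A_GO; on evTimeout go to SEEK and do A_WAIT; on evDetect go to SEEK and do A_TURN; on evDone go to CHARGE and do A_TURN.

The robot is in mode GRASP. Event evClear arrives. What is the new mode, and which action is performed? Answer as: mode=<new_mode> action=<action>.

current mode = GRASP; filter table to that mode:
  (GRASP, evClear) → (GRASP, A_RELEASE)  ← event matches
  (GRASP, evDone) → (CHARGE, A_GO)
  (GRASP, evDetect) → (GRASP, A_RELEASE)
  (GRASP, evTimeout) → (GRASP, A_WAIT)
  (GRASP, evStart) → (CHARGE, A_TURN)
event = evClear selects (GRASP, A_RELEASE)

mode=GRASP action=A_RELEASE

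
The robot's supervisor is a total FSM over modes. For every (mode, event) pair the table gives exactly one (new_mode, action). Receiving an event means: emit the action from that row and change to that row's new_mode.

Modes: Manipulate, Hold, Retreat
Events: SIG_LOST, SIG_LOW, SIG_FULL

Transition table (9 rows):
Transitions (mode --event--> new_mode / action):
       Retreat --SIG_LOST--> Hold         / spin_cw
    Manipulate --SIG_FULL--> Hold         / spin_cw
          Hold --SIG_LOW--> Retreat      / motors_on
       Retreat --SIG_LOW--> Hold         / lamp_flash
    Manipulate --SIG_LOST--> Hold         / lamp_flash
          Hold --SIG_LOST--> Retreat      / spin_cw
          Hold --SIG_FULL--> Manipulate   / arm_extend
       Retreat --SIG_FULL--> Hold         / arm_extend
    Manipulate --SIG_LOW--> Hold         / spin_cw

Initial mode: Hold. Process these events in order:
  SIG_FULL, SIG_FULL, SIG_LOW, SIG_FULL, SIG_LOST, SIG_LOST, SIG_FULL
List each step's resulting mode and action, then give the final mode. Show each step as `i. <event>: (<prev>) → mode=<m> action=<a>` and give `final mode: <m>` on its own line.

final mode: Manipulate

1. SIG_FULL: (Hold) → mode=Manipulate action=arm_extend
2. SIG_FULL: (Manipulate) → mode=Hold action=spin_cw
3. SIG_LOW: (Hold) → mode=Retreat action=motors_on
4. SIG_FULL: (Retreat) → mode=Hold action=arm_extend
5. SIG_LOST: (Hold) → mode=Retreat action=spin_cw
6. SIG_LOST: (Retreat) → mode=Hold action=spin_cw
7. SIG_FULL: (Hold) → mode=Manipulate action=arm_extend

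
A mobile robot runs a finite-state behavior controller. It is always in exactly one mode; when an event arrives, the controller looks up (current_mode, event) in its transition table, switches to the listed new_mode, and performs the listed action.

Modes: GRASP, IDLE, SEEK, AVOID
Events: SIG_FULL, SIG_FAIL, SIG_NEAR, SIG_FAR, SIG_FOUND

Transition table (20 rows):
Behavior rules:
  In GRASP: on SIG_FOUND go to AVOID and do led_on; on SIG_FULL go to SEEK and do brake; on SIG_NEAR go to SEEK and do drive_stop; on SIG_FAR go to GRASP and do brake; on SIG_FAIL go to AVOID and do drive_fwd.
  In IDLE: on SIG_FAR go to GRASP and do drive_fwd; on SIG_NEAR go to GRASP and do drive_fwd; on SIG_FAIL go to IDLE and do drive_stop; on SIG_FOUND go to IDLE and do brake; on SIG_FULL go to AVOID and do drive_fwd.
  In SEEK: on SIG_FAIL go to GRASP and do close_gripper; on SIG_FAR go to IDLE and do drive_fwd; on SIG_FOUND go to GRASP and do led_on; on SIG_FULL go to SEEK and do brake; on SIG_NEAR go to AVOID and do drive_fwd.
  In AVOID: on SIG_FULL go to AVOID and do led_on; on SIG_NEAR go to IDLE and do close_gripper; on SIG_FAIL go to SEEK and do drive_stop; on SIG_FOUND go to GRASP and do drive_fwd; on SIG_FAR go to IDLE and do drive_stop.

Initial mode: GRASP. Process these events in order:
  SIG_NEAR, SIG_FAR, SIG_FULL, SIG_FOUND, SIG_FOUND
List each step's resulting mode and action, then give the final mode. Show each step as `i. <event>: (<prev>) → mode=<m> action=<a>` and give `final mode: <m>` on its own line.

final mode: AVOID

1. SIG_NEAR: (GRASP) → mode=SEEK action=drive_stop
2. SIG_FAR: (SEEK) → mode=IDLE action=drive_fwd
3. SIG_FULL: (IDLE) → mode=AVOID action=drive_fwd
4. SIG_FOUND: (AVOID) → mode=GRASP action=drive_fwd
5. SIG_FOUND: (GRASP) → mode=AVOID action=led_on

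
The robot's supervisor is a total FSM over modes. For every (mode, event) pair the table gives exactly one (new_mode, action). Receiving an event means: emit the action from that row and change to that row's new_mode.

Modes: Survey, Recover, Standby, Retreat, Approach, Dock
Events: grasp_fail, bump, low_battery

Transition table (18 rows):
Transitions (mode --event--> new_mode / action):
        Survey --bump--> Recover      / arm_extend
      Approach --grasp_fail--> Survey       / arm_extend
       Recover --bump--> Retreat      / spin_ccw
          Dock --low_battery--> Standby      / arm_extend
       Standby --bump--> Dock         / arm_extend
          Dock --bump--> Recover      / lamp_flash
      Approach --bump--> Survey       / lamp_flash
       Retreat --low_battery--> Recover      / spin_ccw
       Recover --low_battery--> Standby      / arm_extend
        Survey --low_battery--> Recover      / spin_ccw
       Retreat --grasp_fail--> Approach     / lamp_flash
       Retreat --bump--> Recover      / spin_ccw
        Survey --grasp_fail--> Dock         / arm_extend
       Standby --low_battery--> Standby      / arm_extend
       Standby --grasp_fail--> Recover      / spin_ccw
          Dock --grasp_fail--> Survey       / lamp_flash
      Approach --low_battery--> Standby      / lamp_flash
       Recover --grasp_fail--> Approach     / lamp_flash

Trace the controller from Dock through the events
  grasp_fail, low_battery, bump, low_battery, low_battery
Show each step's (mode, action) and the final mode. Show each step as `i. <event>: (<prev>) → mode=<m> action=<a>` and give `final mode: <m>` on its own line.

1. grasp_fail: (Dock) → mode=Survey action=lamp_flash
2. low_battery: (Survey) → mode=Recover action=spin_ccw
3. bump: (Recover) → mode=Retreat action=spin_ccw
4. low_battery: (Retreat) → mode=Recover action=spin_ccw
5. low_battery: (Recover) → mode=Standby action=arm_extend

final mode: Standby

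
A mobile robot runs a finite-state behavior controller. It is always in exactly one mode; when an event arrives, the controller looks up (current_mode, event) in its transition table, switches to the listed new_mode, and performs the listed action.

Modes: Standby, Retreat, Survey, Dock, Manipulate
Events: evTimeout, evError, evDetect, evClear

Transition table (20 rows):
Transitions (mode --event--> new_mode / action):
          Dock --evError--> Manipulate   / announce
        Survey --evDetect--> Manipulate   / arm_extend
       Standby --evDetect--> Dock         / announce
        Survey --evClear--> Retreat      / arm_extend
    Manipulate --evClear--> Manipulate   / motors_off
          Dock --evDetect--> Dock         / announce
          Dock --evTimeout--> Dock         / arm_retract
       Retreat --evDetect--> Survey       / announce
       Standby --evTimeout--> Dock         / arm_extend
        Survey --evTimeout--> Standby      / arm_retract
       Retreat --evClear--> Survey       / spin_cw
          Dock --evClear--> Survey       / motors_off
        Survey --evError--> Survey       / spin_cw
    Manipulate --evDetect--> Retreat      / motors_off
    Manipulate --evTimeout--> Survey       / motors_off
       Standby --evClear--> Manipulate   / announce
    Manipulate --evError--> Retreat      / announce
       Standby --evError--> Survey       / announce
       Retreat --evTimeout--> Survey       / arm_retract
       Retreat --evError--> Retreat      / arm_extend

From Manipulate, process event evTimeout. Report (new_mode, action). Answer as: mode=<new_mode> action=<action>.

mode=Survey action=motors_off

current mode = Manipulate; filter table to that mode:
  (Manipulate, evClear) → (Manipulate, motors_off)
  (Manipulate, evDetect) → (Retreat, motors_off)
  (Manipulate, evTimeout) → (Survey, motors_off)  ← event matches
  (Manipulate, evError) → (Retreat, announce)
event = evTimeout selects (Survey, motors_off)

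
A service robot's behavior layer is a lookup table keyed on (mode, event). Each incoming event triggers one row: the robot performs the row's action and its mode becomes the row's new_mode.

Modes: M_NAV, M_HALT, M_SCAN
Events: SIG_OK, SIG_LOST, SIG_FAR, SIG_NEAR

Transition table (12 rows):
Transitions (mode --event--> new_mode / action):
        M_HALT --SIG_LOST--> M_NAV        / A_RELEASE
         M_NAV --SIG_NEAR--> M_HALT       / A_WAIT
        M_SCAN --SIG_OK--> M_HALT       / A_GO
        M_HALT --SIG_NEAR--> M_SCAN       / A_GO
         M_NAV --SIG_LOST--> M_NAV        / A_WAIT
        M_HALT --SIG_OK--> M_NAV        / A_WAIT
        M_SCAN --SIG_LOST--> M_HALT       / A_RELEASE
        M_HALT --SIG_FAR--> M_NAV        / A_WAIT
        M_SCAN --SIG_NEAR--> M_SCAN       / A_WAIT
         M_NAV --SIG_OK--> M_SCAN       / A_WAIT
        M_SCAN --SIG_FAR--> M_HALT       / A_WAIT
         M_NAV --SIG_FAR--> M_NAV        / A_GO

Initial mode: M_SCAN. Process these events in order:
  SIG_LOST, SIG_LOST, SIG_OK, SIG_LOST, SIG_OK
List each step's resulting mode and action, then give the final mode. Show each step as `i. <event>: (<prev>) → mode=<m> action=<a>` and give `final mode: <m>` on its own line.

1. SIG_LOST: (M_SCAN) → mode=M_HALT action=A_RELEASE
2. SIG_LOST: (M_HALT) → mode=M_NAV action=A_RELEASE
3. SIG_OK: (M_NAV) → mode=M_SCAN action=A_WAIT
4. SIG_LOST: (M_SCAN) → mode=M_HALT action=A_RELEASE
5. SIG_OK: (M_HALT) → mode=M_NAV action=A_WAIT

final mode: M_NAV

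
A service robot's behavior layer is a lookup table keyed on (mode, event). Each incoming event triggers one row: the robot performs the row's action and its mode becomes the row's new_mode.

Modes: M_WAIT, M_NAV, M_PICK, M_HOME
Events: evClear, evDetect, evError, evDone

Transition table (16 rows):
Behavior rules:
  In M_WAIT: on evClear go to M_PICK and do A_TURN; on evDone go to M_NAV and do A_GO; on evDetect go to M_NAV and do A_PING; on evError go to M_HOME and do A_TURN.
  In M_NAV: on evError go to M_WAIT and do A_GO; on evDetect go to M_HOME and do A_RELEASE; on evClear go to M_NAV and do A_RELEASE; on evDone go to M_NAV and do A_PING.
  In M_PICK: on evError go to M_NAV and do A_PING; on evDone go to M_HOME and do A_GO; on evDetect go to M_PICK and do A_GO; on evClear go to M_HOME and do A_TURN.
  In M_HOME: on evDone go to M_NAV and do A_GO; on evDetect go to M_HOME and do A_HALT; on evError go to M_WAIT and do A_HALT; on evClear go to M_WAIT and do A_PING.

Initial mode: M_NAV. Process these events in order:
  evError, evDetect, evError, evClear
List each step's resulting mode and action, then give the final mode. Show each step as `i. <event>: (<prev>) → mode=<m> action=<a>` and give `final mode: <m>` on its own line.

final mode: M_PICK

1. evError: (M_NAV) → mode=M_WAIT action=A_GO
2. evDetect: (M_WAIT) → mode=M_NAV action=A_PING
3. evError: (M_NAV) → mode=M_WAIT action=A_GO
4. evClear: (M_WAIT) → mode=M_PICK action=A_TURN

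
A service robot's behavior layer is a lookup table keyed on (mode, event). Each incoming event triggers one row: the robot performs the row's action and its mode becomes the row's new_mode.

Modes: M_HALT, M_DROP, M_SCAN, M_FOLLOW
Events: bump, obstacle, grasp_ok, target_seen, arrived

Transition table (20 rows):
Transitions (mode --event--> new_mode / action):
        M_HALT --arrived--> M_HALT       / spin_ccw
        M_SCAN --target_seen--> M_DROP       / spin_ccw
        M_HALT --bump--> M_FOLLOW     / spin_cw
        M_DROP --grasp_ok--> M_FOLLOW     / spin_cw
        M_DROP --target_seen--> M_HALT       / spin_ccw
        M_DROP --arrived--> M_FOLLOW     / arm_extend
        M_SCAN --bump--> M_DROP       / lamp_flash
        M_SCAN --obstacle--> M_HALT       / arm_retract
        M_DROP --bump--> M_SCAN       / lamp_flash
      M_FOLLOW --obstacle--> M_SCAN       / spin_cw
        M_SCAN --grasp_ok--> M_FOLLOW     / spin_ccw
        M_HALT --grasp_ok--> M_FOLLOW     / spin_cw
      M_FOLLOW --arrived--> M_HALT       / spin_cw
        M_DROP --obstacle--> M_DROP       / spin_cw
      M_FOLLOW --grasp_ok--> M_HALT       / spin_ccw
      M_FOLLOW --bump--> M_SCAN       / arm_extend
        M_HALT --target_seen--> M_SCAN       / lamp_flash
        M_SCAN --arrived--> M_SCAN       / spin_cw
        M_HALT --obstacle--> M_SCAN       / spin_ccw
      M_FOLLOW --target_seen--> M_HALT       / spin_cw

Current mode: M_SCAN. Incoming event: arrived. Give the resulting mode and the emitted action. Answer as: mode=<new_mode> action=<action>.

mode=M_SCAN action=spin_cw

current mode = M_SCAN; filter table to that mode:
  (M_SCAN, target_seen) → (M_DROP, spin_ccw)
  (M_SCAN, bump) → (M_DROP, lamp_flash)
  (M_SCAN, obstacle) → (M_HALT, arm_retract)
  (M_SCAN, grasp_ok) → (M_FOLLOW, spin_ccw)
  (M_SCAN, arrived) → (M_SCAN, spin_cw)  ← event matches
event = arrived selects (M_SCAN, spin_cw)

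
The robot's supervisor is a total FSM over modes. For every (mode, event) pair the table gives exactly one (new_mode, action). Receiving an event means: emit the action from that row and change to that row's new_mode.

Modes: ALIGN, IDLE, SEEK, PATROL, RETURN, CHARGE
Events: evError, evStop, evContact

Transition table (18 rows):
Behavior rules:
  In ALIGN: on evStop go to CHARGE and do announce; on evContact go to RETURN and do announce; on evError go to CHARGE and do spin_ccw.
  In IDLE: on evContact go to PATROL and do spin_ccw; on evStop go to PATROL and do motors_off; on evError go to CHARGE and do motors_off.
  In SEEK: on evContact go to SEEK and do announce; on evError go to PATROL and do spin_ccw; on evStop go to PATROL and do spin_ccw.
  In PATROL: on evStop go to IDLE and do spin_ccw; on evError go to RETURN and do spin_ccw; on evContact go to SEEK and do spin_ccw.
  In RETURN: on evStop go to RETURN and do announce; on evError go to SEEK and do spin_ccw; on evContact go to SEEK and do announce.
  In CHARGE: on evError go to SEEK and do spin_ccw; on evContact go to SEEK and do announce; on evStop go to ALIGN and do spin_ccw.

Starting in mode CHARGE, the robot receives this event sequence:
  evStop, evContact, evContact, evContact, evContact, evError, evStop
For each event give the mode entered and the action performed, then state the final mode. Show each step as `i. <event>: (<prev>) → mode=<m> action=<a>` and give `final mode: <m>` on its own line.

1. evStop: (CHARGE) → mode=ALIGN action=spin_ccw
2. evContact: (ALIGN) → mode=RETURN action=announce
3. evContact: (RETURN) → mode=SEEK action=announce
4. evContact: (SEEK) → mode=SEEK action=announce
5. evContact: (SEEK) → mode=SEEK action=announce
6. evError: (SEEK) → mode=PATROL action=spin_ccw
7. evStop: (PATROL) → mode=IDLE action=spin_ccw

final mode: IDLE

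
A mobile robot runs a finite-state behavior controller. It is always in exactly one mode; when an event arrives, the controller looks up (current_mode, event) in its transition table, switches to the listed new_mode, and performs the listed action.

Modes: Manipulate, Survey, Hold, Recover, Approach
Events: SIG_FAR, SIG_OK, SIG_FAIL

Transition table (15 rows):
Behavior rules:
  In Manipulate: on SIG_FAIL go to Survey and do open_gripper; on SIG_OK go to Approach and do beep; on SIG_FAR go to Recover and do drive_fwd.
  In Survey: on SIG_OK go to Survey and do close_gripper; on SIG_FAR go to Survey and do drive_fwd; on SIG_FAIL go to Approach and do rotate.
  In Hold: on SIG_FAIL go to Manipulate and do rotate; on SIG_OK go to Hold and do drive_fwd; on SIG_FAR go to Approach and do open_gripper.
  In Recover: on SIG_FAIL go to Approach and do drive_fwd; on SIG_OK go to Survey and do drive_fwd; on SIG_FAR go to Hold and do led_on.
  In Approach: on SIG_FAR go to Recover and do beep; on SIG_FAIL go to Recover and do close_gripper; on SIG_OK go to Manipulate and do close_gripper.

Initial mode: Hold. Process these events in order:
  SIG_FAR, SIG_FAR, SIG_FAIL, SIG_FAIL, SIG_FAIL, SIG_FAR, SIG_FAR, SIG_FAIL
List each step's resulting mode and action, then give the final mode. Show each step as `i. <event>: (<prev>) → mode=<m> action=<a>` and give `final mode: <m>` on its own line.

final mode: Manipulate

1. SIG_FAR: (Hold) → mode=Approach action=open_gripper
2. SIG_FAR: (Approach) → mode=Recover action=beep
3. SIG_FAIL: (Recover) → mode=Approach action=drive_fwd
4. SIG_FAIL: (Approach) → mode=Recover action=close_gripper
5. SIG_FAIL: (Recover) → mode=Approach action=drive_fwd
6. SIG_FAR: (Approach) → mode=Recover action=beep
7. SIG_FAR: (Recover) → mode=Hold action=led_on
8. SIG_FAIL: (Hold) → mode=Manipulate action=rotate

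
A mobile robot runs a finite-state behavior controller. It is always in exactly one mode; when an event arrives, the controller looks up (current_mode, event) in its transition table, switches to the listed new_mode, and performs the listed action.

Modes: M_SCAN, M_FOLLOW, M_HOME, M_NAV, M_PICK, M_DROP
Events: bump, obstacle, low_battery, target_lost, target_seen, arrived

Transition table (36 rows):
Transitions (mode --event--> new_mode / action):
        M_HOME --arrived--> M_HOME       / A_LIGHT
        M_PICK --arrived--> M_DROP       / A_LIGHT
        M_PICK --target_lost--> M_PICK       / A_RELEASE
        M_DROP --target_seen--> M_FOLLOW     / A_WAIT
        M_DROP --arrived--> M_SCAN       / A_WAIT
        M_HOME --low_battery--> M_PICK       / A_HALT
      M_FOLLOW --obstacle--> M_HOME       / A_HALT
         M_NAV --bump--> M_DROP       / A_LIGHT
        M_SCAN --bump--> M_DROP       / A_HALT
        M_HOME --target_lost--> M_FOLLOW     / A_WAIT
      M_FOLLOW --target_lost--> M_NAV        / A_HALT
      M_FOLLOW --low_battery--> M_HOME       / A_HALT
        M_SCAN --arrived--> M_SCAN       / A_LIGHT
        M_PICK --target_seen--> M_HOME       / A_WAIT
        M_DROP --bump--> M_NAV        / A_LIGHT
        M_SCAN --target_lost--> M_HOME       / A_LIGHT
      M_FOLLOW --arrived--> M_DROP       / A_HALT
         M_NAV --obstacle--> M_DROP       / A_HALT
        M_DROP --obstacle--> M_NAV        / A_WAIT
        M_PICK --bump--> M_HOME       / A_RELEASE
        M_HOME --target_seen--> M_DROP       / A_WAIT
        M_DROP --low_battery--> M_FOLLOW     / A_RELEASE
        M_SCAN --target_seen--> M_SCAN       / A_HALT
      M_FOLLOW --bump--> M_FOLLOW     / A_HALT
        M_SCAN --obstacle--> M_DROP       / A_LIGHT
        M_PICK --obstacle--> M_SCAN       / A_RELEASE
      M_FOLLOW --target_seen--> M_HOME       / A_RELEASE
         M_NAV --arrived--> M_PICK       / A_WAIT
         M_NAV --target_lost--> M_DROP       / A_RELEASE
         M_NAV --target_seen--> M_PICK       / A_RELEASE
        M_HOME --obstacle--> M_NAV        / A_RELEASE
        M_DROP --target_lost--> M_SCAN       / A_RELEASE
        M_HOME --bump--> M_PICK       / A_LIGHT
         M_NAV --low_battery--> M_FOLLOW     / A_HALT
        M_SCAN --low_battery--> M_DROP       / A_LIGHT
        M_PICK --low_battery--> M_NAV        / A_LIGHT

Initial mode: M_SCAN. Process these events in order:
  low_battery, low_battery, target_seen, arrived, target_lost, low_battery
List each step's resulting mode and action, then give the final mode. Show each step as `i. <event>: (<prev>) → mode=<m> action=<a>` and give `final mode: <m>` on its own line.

final mode: M_HOME

1. low_battery: (M_SCAN) → mode=M_DROP action=A_LIGHT
2. low_battery: (M_DROP) → mode=M_FOLLOW action=A_RELEASE
3. target_seen: (M_FOLLOW) → mode=M_HOME action=A_RELEASE
4. arrived: (M_HOME) → mode=M_HOME action=A_LIGHT
5. target_lost: (M_HOME) → mode=M_FOLLOW action=A_WAIT
6. low_battery: (M_FOLLOW) → mode=M_HOME action=A_HALT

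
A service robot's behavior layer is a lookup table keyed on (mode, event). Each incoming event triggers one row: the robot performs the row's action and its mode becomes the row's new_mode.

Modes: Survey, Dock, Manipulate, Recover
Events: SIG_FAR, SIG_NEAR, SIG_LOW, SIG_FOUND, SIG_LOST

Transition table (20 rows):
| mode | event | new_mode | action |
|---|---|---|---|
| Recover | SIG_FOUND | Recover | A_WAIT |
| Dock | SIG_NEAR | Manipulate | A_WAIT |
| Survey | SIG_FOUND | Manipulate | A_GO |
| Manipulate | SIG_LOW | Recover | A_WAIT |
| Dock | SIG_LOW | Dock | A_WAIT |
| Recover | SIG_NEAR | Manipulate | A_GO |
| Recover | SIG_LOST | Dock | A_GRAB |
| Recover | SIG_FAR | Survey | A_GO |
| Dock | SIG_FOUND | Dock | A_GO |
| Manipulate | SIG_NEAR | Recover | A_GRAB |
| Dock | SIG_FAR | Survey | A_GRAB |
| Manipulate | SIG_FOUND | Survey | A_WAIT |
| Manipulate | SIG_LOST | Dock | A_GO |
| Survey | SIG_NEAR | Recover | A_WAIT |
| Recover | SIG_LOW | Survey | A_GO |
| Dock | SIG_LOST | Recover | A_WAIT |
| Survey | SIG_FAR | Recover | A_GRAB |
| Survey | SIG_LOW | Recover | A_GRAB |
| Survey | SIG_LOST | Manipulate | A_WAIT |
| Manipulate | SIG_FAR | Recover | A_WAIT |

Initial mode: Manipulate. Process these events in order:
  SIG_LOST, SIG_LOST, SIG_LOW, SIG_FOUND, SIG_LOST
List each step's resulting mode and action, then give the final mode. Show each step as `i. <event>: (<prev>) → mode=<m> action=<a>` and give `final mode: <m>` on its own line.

final mode: Dock

1. SIG_LOST: (Manipulate) → mode=Dock action=A_GO
2. SIG_LOST: (Dock) → mode=Recover action=A_WAIT
3. SIG_LOW: (Recover) → mode=Survey action=A_GO
4. SIG_FOUND: (Survey) → mode=Manipulate action=A_GO
5. SIG_LOST: (Manipulate) → mode=Dock action=A_GO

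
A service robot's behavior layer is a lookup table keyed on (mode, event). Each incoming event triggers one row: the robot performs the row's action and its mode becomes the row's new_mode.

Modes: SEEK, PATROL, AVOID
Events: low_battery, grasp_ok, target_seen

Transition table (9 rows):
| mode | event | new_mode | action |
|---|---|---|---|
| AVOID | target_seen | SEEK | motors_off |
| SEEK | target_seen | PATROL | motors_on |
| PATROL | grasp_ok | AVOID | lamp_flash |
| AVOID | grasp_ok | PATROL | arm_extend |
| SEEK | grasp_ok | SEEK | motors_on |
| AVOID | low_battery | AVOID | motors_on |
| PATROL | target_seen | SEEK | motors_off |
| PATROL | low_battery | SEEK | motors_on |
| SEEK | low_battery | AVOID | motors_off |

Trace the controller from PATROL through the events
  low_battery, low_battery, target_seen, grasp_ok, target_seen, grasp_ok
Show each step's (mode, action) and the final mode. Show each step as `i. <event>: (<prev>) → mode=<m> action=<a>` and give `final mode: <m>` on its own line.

1. low_battery: (PATROL) → mode=SEEK action=motors_on
2. low_battery: (SEEK) → mode=AVOID action=motors_off
3. target_seen: (AVOID) → mode=SEEK action=motors_off
4. grasp_ok: (SEEK) → mode=SEEK action=motors_on
5. target_seen: (SEEK) → mode=PATROL action=motors_on
6. grasp_ok: (PATROL) → mode=AVOID action=lamp_flash

final mode: AVOID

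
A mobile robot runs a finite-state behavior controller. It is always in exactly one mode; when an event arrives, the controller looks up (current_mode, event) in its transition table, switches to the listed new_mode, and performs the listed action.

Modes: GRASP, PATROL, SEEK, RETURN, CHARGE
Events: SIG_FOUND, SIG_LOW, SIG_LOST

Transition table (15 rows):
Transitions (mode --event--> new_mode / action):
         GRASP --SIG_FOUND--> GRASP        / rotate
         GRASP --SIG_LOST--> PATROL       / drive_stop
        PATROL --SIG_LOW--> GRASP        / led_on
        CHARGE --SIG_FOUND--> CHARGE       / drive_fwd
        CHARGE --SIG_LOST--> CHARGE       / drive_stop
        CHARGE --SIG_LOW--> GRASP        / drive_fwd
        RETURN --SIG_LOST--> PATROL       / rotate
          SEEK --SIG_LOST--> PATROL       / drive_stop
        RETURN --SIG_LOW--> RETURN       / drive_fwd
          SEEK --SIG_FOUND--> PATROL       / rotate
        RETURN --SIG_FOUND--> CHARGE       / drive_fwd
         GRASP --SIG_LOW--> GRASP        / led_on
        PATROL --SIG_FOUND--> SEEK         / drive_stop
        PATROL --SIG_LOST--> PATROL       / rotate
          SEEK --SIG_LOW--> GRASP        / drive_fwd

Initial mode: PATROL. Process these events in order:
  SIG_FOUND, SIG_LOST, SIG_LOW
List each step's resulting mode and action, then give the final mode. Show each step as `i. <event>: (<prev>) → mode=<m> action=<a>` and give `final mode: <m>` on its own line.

1. SIG_FOUND: (PATROL) → mode=SEEK action=drive_stop
2. SIG_LOST: (SEEK) → mode=PATROL action=drive_stop
3. SIG_LOW: (PATROL) → mode=GRASP action=led_on

final mode: GRASP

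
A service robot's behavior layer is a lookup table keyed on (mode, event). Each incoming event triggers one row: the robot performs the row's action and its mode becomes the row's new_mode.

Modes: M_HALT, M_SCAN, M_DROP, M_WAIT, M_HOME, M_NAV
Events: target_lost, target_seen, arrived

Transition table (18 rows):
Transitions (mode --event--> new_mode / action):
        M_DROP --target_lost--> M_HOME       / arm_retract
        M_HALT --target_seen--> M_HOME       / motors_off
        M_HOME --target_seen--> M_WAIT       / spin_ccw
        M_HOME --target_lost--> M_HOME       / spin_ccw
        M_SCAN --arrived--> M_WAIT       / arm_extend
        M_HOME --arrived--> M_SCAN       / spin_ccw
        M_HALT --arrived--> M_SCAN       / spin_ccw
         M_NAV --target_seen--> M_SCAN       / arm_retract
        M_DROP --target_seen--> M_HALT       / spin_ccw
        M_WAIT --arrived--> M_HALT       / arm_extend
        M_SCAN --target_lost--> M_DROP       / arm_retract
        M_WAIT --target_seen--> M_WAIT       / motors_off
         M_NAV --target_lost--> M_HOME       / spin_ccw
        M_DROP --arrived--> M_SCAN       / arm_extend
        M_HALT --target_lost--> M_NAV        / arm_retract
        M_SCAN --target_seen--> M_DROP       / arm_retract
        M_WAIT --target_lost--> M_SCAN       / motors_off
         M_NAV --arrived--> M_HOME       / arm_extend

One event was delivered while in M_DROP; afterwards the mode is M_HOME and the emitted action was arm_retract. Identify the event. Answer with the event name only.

try target_lost: (M_DROP, target_lost) → (M_HOME, arm_retract)  ← matches
try target_seen: (M_DROP, target_seen) → (M_HALT, spin_ccw)
try arrived: (M_DROP, arrived) → (M_SCAN, arm_extend)

target_lost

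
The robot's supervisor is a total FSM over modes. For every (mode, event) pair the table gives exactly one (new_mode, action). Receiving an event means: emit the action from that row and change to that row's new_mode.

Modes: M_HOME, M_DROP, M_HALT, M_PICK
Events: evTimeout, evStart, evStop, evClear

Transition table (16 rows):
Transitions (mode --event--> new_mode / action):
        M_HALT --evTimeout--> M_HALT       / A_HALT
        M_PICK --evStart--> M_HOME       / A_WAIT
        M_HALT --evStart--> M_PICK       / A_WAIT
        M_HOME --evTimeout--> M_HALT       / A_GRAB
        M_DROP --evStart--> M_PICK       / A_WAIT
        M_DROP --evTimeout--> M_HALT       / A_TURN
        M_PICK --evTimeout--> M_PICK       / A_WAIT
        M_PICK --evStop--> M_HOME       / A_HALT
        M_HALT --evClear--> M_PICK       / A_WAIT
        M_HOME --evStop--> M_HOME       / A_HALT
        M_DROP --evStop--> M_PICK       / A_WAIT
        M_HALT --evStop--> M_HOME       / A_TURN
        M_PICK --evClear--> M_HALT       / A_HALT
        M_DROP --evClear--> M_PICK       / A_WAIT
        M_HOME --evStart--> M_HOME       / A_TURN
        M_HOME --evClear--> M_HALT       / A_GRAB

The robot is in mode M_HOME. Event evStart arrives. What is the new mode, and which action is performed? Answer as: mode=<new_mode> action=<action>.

mode=M_HOME action=A_TURN

current mode = M_HOME; filter table to that mode:
  (M_HOME, evTimeout) → (M_HALT, A_GRAB)
  (M_HOME, evStop) → (M_HOME, A_HALT)
  (M_HOME, evStart) → (M_HOME, A_TURN)  ← event matches
  (M_HOME, evClear) → (M_HALT, A_GRAB)
event = evStart selects (M_HOME, A_TURN)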